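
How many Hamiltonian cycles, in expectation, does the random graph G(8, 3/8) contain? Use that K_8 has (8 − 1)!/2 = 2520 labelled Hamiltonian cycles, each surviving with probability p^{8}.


K_8 has (8 − 1)!/2 = 2520 labelled Hamiltonian cycles.
For each such Hamiltonian cycle H, let X_H = 1 if all 8 edges of H are present in G. Then P[X_H = 1] = p^{8} = (3/8)^{8} = 6561/16777216.
By linearity of expectation: E[X] = Σ_H E[X_H] = 2520 · p^{8} = 2520 · 6561/16777216 = 2066715/2097152.
Numerically: E[X] ≈ 0.98549.

E[X] = 2520 · (3/8)^{8} = 2066715/2097152 ≈ 0.98549.


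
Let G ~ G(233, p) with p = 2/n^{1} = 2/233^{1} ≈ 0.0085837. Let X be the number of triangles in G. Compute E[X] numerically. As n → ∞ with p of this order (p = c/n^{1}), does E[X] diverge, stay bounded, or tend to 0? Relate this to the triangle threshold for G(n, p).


Number of potential triangles: C(233, 3) = 2081156.
Each occurs with probability p³ ≈ (0.0085837)³ ≈ 6.3244421e-07.
By linearity: E[X] = C(233, 3)·p³ ≈ 2081156 · 6.3244421e-07 ≈ 1.31622.
Here α = 1, so p = 2/n is exactly at the triangle threshold p ~ 1/n. Asymptotically E[X] → c³/6 = 2³/6 = 4/3 ≈ 1.33333, a bounded constant. In this regime the triangle count is asymptotically Poisson(c³/6).

E[X] ≈ 1.31622; in regime p = Θ(1/n^{1}) E[X] stays bounded (at the triangle threshold p ~ 1/n).


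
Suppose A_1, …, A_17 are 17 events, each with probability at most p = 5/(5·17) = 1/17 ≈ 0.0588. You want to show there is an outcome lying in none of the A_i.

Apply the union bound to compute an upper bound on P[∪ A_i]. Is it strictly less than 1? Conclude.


Union bound: P[∪_{i=1}^{17} A_i] ≤ Σ_i P[A_i] ≤ 17·p = 17·(1/17) = 1.
Numerically: 1 ≈ 1.0000.
Is 1 < 1? NO.
Since the bound 1 is ≥ 1, the union bound is uninformative here; it does NOT by itself certify existence.

17·p = 1 ≈ 1.0000; existence NOT certified by the union bound.


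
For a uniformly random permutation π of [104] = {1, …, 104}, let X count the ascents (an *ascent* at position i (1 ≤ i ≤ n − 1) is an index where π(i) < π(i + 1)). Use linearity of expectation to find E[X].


Write X = Σ X_I over i = 1, …, 103, with X_I the indicator of one ascent.
There are 103 indicators.
For each fixed i, the pair (π(i), π(i+1)) is a uniformly random ordered pair of distinct values from {1, …, 104}; by symmetry P[π(i) < π(i+1)] = 1/2.
By linearity: E[X] = 103 · (1/2) = (104 − 1) · (1/2) = 103/2 ≈ 51.500000.

E[X] = 103/2 = 51.500000.


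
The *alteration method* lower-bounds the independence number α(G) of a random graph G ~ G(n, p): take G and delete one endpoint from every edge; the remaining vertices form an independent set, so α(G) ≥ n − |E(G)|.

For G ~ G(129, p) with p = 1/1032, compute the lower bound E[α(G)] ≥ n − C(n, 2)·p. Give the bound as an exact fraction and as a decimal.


E[|E(G)|] = C(129, 2)·p = 8256 · (1/1032) = 8.
E[α(G)] ≥ n − E[|E(G)|] = 129 − 8 = 121.
Numerically: ≈ 121.00000.
(This is only a lower bound; the true E[α(G)] may be larger.)

E[α(G)] ≥ 121 ≈ 121.00000.


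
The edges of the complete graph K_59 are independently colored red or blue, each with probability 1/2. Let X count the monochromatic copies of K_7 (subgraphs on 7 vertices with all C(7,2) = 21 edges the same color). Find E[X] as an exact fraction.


Let X = Σ_S X_S over the C(59, 7) = 341149446 subsets S of size 7, where X_S = 1 if the K_7 on S is monochromatic.
For a fixed S, the K_7 on S has C(7, 2) = 21 edges. P[all 21 edges red] = (1/2)^21, and likewise for blue, so P[monochromatic] = 2·(1/2)^21 = 2^{1 − 21} = 1/1048576.
Summing: E[X] = C(59, 7) · 2^{1 − 21} = 341149446 · 1/1048576 = 170574723/524288.
Numerically: E[X] ≈ 325.34546.

E[X] = C(59,7)·2^(1−C(7,2)) = 170574723/524288 ≈ 325.34546.


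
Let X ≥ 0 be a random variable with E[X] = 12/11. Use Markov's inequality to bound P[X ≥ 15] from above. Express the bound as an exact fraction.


μ = E[X] = 12/11, a = 15.
Markov: P[X ≥ 15] ≤ μ/a = (12/11)/15 = 4/55.
Numerically: ≈ 0.07273.
(Since a = 15 > μ = 1.09091, the bound 4/55 is < 1 and informative.)

P[X ≥ 15] ≤ 4/55 ≈ 0.07273.


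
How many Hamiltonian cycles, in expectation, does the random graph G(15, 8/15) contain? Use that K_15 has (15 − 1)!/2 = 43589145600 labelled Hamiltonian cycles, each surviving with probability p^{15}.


K_15 has (15 − 1)!/2 = 43589145600 labelled Hamiltonian cycles.
For each such Hamiltonian cycle H, let X_H = 1 if all 15 edges of H are present in G. Then P[X_H = 1] = p^{15} = (8/15)^{15} = 35184372088832/437893890380859375.
Summing the indicators: E[X] = Σ_H E[X_H] = 43589145600 · p^{15} = 43589145600 · 35184372088832/437893890380859375 = 252453780711880523776/72081298828125.
Numerically: E[X] ≈ 3.50235e+06.

E[X] = 43589145600 · (8/15)^{15} = 252453780711880523776/72081298828125 ≈ 3.50235e+06.


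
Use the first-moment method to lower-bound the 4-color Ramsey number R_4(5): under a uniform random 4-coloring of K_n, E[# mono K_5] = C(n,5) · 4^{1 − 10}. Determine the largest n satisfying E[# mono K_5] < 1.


We need C(n, 5) · 4^{1 − 10} < 1, i.e. C(n, 5) < 4^{10 − 1} = 262144.
Check values of n near the boundary:
  n = 27: C(27, 5) = 80730; 80730 < 262144? YES
  n = 28: C(28, 5) = 98280; 98280 < 262144? YES
  n = 29: C(29, 5) = 118755; 118755 < 262144? YES
  n = 30: C(30, 5) = 142506; 142506 < 262144? YES
  n = 31: C(31, 5) = 169911; 169911 < 262144? YES
  n = 32: C(32, 5) = 201376; 201376 < 262144? YES
  n = 33: C(33, 5) = 237336; 237336 < 262144? YES
  n = 34: C(34, 5) = 278256; 278256 < 262144? NO
  n = 35: C(35, 5) = 324632; 324632 < 262144? NO
The largest n with C(n, 5) < 262144 is n = 33 (where E[X] = 29667/32768 ≈ 0.90536). Hence R_4(5) > 33, i.e. R_4(5) ≥ 34.

Largest n = 33; hence R_4(5) > 33.


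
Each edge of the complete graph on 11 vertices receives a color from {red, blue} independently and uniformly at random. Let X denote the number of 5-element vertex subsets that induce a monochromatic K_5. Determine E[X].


Let X = Σ_S X_S over the C(11, 5) = 462 subsets S of size 5, where X_S = 1 if the K_5 on S is monochromatic.
For a fixed S, the K_5 on S has C(5, 2) = 10 edges. P[all 10 edges red] = (1/2)^10, and likewise for blue, so P[monochromatic] = 2·(1/2)^10 = 2^{1 − 10} = 1/512.
Summing: E[X] = C(11, 5) · 2^{1 − 10} = 462 · 1/512 = 231/256.
Numerically: E[X] ≈ 0.902.

E[X] = C(11,5)·2^(1−C(5,2)) = 231/256 ≈ 0.902.


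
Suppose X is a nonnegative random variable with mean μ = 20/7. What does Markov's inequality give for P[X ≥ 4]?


μ = E[X] = 20/7, a = 4.
Markov: P[X ≥ 4] ≤ μ/a = (20/7)/4 = 5/7.
Numerically: ≈ 0.71429.
(Since a = 4 > μ = 2.85714, the bound 5/7 is < 1 and informative.)

P[X ≥ 4] ≤ 5/7 ≈ 0.71429.


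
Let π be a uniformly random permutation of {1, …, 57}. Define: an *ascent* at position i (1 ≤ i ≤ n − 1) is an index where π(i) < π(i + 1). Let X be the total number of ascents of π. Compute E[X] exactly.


Write X = Σ X_I over i = 1, …, 56, with X_I the indicator of one ascent.
There are 56 indicators.
For each fixed i, the pair (π(i), π(i+1)) is a uniformly random ordered pair of distinct values from {1, …, 57}; by symmetry P[π(i) < π(i+1)] = 1/2.
By linearity: E[X] = 56 · (1/2) = (57 − 1) · (1/2) = 28 ≈ 28.0000.

E[X] = 28 = 28.0000.


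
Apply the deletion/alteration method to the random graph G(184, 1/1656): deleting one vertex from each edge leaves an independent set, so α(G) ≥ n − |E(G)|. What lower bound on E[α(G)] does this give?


E[|E(G)|] = C(184, 2)·p = 16836 · (1/1656) = 61/6.
E[α(G)] ≥ n − E[|E(G)|] = 184 − 61/6 = 1043/6.
Numerically: ≈ 173.833.
(This is only a lower bound; the true E[α(G)] may be larger.)

E[α(G)] ≥ 1043/6 ≈ 173.833.


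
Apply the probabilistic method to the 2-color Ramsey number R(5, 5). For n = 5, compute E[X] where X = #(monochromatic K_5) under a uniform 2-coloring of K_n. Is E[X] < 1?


E[X] = C(5, 5) · 2^{1 − 10} = 1 · 2^{−9} = 1/512.
As a reduced fraction: E[X] = 1/512 ≈ 0.00195.
Is E[X] < 1? YES.
Since E[X] < 1, there exists a 2-coloring of K_{5} with no monochromatic K_5; hence R(5, 5) > 5.

E[X] = 1/512 ≈ 0.00195; E[X] < 1, so R(5, 5) > 5.


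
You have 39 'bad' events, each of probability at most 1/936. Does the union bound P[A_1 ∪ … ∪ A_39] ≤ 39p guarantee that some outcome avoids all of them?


Union bound: P[∪_{i=1}^{39} A_i] ≤ Σ_i P[A_i] ≤ 39·p = 39·(1/936) = 1/24.
Numerically: 1/24 ≈ 0.04167.
Is 1/24 < 1? YES.
Since P[∪ A_i] ≤ 1/24 < 1, the complement has P[∩ A_i^c] ≥ 1 − 1/24 = 23/24 > 0, so some outcome avoids every A_i.

39·p = 1/24 ≈ 0.04167; existence CERTIFIED by the union bound.


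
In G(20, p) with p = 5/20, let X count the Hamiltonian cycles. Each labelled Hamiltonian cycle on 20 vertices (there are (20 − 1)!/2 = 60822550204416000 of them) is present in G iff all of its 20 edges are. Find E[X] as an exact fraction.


K_20 has (20 − 1)!/2 = 60822550204416000 labelled Hamiltonian cycles.
For each such Hamiltonian cycle H, let X_H = 1 if all 20 edges of H are present in G. Then P[X_H = 1] = p^{20} = (1/4)^{20} = 1/1099511627776.
By linearity: E[X] = Σ_H E[X_H] = 60822550204416000 · p^{20} = 60822550204416000 · 1/1099511627776 = 1856156927625/33554432.
Numerically: E[X] ≈ 55318.

E[X] = 60822550204416000 · (1/4)^{20} = 1856156927625/33554432 ≈ 55318.


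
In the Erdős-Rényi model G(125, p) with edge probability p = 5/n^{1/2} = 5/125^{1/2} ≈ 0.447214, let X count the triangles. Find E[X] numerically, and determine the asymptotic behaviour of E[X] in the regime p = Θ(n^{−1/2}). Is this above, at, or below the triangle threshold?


Number of potential triangles: C(125, 3) = 317750.
Each occurs with probability p³ ≈ (0.447214)³ ≈ 8.94427191e-02.
By linearity: E[X] = C(125, 3)·p³ ≈ 317750 · 8.94427191e-02 ≈ 28420.423994.
Since α = 1/2 < 1, p = c/n^{1/2} ≫ 1/n is above the triangle threshold p ~ 1/n. Asymptotically E[X] ~ (c³/6)·n^{3(1−α)} = (5³/6)·n^{1.5} → ∞; triangles are abundant w.h.p.

E[X] ≈ 28420.423994; in regime p = Θ(1/n^{1/2}) E[X] diverges (above the triangle threshold p ~ 1/n).


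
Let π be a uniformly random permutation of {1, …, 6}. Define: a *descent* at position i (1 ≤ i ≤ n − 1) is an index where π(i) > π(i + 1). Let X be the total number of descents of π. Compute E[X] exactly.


Write X = Σ X_I over i = 1, …, 5, with X_I the indicator of one descent.
There are 5 indicators.
For each fixed i, the pair (π(i), π(i+1)) is a uniformly random ordered pair of distinct values from {1, …, 6}; by symmetry P[π(i) > π(i+1)] = 1/2.
By linearity: E[X] = 5 · (1/2) = (6 − 1) · (1/2) = 5/2 ≈ 2.500.

E[X] = 5/2 = 2.500.


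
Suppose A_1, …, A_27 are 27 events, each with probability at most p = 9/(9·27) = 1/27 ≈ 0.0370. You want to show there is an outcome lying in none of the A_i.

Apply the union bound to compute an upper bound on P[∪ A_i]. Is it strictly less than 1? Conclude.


Union bound: P[∪_{i=1}^{27} A_i] ≤ Σ_i P[A_i] ≤ 27·p = 27·(1/27) = 1.
Numerically: 1 ≈ 1.0000.
Is 1 < 1? NO.
Since the bound 1 is ≥ 1, the union bound is uninformative here; it does NOT by itself certify existence.

27·p = 1 ≈ 1.0000; existence NOT certified by the union bound.


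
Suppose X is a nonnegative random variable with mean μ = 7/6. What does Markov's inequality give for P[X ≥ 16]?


μ = E[X] = 7/6, a = 16.
Markov: P[X ≥ 16] ≤ μ/a = (7/6)/16 = 7/96.
Numerically: ≈ 0.07292.
(Since a = 16 > μ = 1.16667, the bound 7/96 is < 1 and informative.)

P[X ≥ 16] ≤ 7/96 ≈ 0.07292.


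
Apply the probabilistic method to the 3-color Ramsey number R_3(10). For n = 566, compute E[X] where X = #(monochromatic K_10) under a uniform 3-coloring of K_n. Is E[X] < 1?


E[X] = C(566, 10) · 3^{1 − 45} = 858376364549067965458 · 3^{−44} = 858376364549067965458/984770902183611232881.
As a reduced fraction: E[X] = 858376364549067965458/984770902183611232881 ≈ 0.87165.
Is E[X] < 1? YES.
Since E[X] < 1, there exists a 3-coloring of K_{566} with no monochromatic K_10; hence R_3(10) > 566.

E[X] = 858376364549067965458/984770902183611232881 ≈ 0.87165; E[X] < 1, so R_3(10) > 566.


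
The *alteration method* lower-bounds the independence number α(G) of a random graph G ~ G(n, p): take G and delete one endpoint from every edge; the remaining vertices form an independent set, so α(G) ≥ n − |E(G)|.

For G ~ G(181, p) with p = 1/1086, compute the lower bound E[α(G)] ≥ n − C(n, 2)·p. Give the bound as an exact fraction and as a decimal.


E[|E(G)|] = C(181, 2)·p = 16290 · (1/1086) = 15.
E[α(G)] ≥ n − E[|E(G)|] = 181 − 15 = 166.
Numerically: ≈ 166.0000.
(This is only a lower bound; the true E[α(G)] may be larger.)

E[α(G)] ≥ 166 ≈ 166.0000.


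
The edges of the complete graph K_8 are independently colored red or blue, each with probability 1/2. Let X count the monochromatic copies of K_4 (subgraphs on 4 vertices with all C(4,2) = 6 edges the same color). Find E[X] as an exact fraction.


Let X = Σ_S X_S over the C(8, 4) = 70 subsets S of size 4, where X_S = 1 if the K_4 on S is monochromatic.
For a fixed S, the K_4 on S has C(4, 2) = 6 edges. P[all 6 edges red] = (1/2)^6, and likewise for blue, so P[monochromatic] = 2·(1/2)^6 = 2^{1 − 6} = 1/32.
Summing: E[X] = C(8, 4) · 2^{1 − 6} = 70 · 1/32 = 35/16.
Numerically: E[X] ≈ 2.188.

E[X] = C(8,4)·2^(1−C(4,2)) = 35/16 ≈ 2.188.


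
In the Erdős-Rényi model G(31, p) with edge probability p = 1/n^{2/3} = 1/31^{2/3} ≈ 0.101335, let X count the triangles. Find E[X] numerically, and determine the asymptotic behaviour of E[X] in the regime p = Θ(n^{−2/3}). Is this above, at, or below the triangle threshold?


Number of potential triangles: C(31, 3) = 4495.
Each occurs with probability p³ ≈ (0.101335)³ ≈ 1.04058273e-03.
By linearity: E[X] = C(31, 3)·p³ ≈ 4495 · 1.04058273e-03 ≈ 4.677419.
Since α = 2/3 < 1, p = c/n^{2/3} ≫ 1/n is above the triangle threshold p ~ 1/n. Asymptotically E[X] ~ (c³/6)·n^{3(1−α)} = (1³/6)·n^{1} → ∞; triangles are abundant w.h.p.

E[X] ≈ 4.677419; in regime p = Θ(1/n^{2/3}) E[X] diverges (above the triangle threshold p ~ 1/n).


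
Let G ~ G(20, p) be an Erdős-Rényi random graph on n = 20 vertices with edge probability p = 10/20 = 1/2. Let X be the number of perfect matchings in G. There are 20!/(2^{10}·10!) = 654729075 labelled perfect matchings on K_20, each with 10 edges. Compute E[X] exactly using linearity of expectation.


K_20 has 20!/(2^{10}·10!) = 654729075 labelled perfect matchings.
For each such perfect matching H, let X_H = 1 if all 10 edges of H are present in G. Then P[X_H = 1] = p^{10} = (1/2)^{10} = 1/1024.
By linearity: E[X] = Σ_H E[X_H] = 654729075 · p^{10} = 654729075 · 1/1024 = 654729075/1024.
Numerically: E[X] ≈ 639384.

E[X] = 654729075 · (1/2)^{10} = 654729075/1024 ≈ 639384.


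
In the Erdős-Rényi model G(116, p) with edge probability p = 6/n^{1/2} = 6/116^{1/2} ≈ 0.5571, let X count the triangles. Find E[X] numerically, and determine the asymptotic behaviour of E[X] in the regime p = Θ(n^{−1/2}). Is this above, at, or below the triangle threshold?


Number of potential triangles: C(116, 3) = 253460.
Each occurs with probability p³ ≈ (0.5571)³ ≈ 1.728888e-01.
By linearity: E[X] = C(116, 3)·p³ ≈ 253460 · 1.728888e-01 ≈ 43820.3859.
Since α = 1/2 < 1, p = c/n^{1/2} ≫ 1/n is above the triangle threshold p ~ 1/n. Asymptotically E[X] ~ (c³/6)·n^{3(1−α)} = (6³/6)·n^{1.5} → ∞; triangles are abundant w.h.p.

E[X] ≈ 43820.3859; in regime p = Θ(1/n^{1/2}) E[X] diverges (above the triangle threshold p ~ 1/n).


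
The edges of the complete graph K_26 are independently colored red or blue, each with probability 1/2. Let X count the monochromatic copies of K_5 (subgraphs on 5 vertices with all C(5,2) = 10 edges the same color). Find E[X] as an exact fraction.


Let X = Σ_S X_S over the C(26, 5) = 65780 subsets S of size 5, where X_S = 1 if the K_5 on S is monochromatic.
For a fixed S, the K_5 on S has C(5, 2) = 10 edges. P[all 10 edges red] = (1/2)^10, and likewise for blue, so P[monochromatic] = 2·(1/2)^10 = 2^{1 − 10} = 1/512.
By linearity of expectation: E[X] = C(26, 5) · 2^{1 − 10} = 65780 · 1/512 = 16445/128.
Numerically: E[X] ≈ 128.477.

E[X] = C(26,5)·2^(1−C(5,2)) = 16445/128 ≈ 128.477.


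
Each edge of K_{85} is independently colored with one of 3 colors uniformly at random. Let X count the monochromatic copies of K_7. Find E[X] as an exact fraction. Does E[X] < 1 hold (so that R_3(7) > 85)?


E[X] = C(85, 7) · 3^{1 − 21} = 4935847320 · 3^{−20} = 4935847320/3486784401.
As a reduced fraction: E[X] = 182809160/129140163 ≈ 1.4156.
Is E[X] < 1? NO.
Since E[X] ≥ 1, the first-moment bound is inconclusive at n = 85; it does NOT by itself certify R_3(7) > 85.

E[X] = 182809160/129140163 ≈ 1.4156; E[X] ≥ 1; first-moment method inconclusive here.


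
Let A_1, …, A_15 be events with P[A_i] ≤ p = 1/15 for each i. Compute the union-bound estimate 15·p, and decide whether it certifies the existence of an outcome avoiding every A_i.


Union bound: P[∪_{i=1}^{15} A_i] ≤ Σ_i P[A_i] ≤ 15·p = 15·(1/15) = 1.
Numerically: 1 ≈ 1.0000000.
Is 1 < 1? NO.
Since the bound 1 is ≥ 1, the union bound is uninformative here; it does NOT by itself certify existence.

15·p = 1 ≈ 1.0000000; existence NOT certified by the union bound.


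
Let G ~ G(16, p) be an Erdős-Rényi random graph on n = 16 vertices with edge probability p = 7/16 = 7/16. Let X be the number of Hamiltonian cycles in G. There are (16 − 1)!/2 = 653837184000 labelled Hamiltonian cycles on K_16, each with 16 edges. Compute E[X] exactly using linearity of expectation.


K_16 has (16 − 1)!/2 = 653837184000 labelled Hamiltonian cycles.
For each such Hamiltonian cycle H, let X_H = 1 if all 16 edges of H are present in G. Then P[X_H = 1] = p^{16} = (7/16)^{16} = 33232930569601/18446744073709551616.
Summing the indicators: E[X] = Σ_H E[X_H] = 653837184000 · p^{16} = 653837184000 · 33232930569601/18446744073709551616 = 21219654042671322112875/18014398509481984.
Numerically: E[X] ≈ 1.17793e+06.

E[X] = 653837184000 · (7/16)^{16} = 21219654042671322112875/18014398509481984 ≈ 1.17793e+06.


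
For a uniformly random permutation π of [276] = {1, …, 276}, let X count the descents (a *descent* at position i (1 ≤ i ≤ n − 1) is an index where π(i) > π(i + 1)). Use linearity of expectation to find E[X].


Write X = Σ X_I over i = 1, …, 275, with X_I the indicator of one descent.
There are 275 indicators.
For each fixed i, the pair (π(i), π(i+1)) is a uniformly random ordered pair of distinct values from {1, …, 276}; by symmetry P[π(i) > π(i+1)] = 1/2.
By linearity: E[X] = 275 · (1/2) = (276 − 1) · (1/2) = 275/2 ≈ 137.5000.

E[X] = 275/2 = 137.5000.


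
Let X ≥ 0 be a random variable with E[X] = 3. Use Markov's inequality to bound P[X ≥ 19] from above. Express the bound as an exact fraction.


μ = E[X] = 3, a = 19.
Markov: P[X ≥ 19] ≤ μ/a = (3)/19 = 3/19.
Numerically: ≈ 0.158.
(Since a = 19 > μ = 3.000, the bound 3/19 is < 1 and informative.)

P[X ≥ 19] ≤ 3/19 ≈ 0.158.


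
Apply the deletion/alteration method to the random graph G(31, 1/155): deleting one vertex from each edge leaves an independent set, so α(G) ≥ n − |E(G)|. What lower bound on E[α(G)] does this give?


E[|E(G)|] = C(31, 2)·p = 465 · (1/155) = 3.
E[α(G)] ≥ n − E[|E(G)|] = 31 − 3 = 28.
Numerically: ≈ 28.0000.
(This is only a lower bound; the true E[α(G)] may be larger.)

E[α(G)] ≥ 28 ≈ 28.0000.


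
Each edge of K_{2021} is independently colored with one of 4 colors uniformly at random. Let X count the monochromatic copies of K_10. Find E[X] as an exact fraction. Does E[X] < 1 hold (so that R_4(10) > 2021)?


E[X] = C(2021, 10) · 4^{1 − 45} = 306347841644770462864800616 · 4^{−44} = 306347841644770462864800616/309485009821345068724781056.
As a reduced fraction: E[X] = 38293480205596307858100077/38685626227668133590597632 ≈ 0.990.
Is E[X] < 1? YES.
Since E[X] < 1, there exists a 4-coloring of K_{2021} with no monochromatic K_10; hence R_4(10) > 2021.

E[X] = 38293480205596307858100077/38685626227668133590597632 ≈ 0.990; E[X] < 1, so R_4(10) > 2021.


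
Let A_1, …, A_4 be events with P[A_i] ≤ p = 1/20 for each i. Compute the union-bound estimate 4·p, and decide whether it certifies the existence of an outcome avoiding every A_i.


Union bound: P[∪_{i=1}^{4} A_i] ≤ Σ_i P[A_i] ≤ 4·p = 4·(1/20) = 1/5.
Numerically: 1/5 ≈ 0.200000.
Is 1/5 < 1? YES.
Since P[∪ A_i] ≤ 1/5 < 1, the complement has P[∩ A_i^c] ≥ 1 − 1/5 = 4/5 > 0, so some outcome avoids every A_i.

4·p = 1/5 ≈ 0.200000; existence CERTIFIED by the union bound.


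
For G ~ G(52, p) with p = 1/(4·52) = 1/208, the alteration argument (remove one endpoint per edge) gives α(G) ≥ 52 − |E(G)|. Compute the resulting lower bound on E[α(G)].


E[|E(G)|] = C(52, 2)·p = 1326 · (1/208) = 51/8.
E[α(G)] ≥ n − E[|E(G)|] = 52 − 51/8 = 365/8.
Numerically: ≈ 45.6250.
(This is only a lower bound; the true E[α(G)] may be larger.)

E[α(G)] ≥ 365/8 ≈ 45.6250.


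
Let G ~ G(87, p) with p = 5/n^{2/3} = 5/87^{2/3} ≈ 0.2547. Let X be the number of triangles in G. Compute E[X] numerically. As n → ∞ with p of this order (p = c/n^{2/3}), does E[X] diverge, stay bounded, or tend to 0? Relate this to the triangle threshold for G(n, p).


Number of potential triangles: C(87, 3) = 105995.
Each occurs with probability p³ ≈ (0.2547)³ ≈ 1.651473e-02.
By linearity: E[X] = C(87, 3)·p³ ≈ 105995 · 1.651473e-02 ≈ 1750.4789.
Since α = 2/3 < 1, p = c/n^{2/3} ≫ 1/n is above the triangle threshold p ~ 1/n. Asymptotically E[X] ~ (c³/6)·n^{3(1−α)} = (5³/6)·n^{1} → ∞; triangles are abundant w.h.p.

E[X] ≈ 1750.4789; in regime p = Θ(1/n^{2/3}) E[X] diverges (above the triangle threshold p ~ 1/n).


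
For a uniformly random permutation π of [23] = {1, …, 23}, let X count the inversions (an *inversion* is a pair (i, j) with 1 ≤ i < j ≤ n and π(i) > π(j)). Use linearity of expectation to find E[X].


Write X = Σ X_I over the C(23, 2) = 253 pairs i < j, with X_I the indicator of one inversion.
There are 253 indicators.
For each fixed pair i < j, the values π(i) and π(j) are two distinct elements of {1, …, 23} in uniformly random order; by symmetry P[π(i) > π(j)] = 1/2.
By linearity: E[X] = 253 · (1/2) = C(23, 2) · (1/2) = 253/2 = 253/2 ≈ 126.500000.

E[X] = 253/2 = 126.500000.


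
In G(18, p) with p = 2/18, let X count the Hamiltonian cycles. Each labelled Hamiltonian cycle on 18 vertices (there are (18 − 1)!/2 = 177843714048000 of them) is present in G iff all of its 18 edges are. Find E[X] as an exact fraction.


K_18 has (18 − 1)!/2 = 177843714048000 labelled Hamiltonian cycles.
For each such Hamiltonian cycle H, let X_H = 1 if all 18 edges of H are present in G. Then P[X_H = 1] = p^{18} = (1/9)^{18} = 1/150094635296999121.
Summing the indicators: E[X] = Σ_H E[X_H] = 177843714048000 · p^{18} = 177843714048000 · 1/150094635296999121 = 243955712000/205891132094649.
Numerically: E[X] ≈ 0.00118488.

E[X] = 177843714048000 · (1/9)^{18} = 243955712000/205891132094649 ≈ 0.00118488.


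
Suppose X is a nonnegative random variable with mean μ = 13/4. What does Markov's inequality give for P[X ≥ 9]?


μ = E[X] = 13/4, a = 9.
Markov: P[X ≥ 9] ≤ μ/a = (13/4)/9 = 13/36.
Numerically: ≈ 0.36111.
(Since a = 9 > μ = 3.25000, the bound 13/36 is < 1 and informative.)

P[X ≥ 9] ≤ 13/36 ≈ 0.36111.


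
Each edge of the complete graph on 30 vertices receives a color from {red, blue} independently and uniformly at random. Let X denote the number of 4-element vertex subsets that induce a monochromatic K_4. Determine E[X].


Let X = Σ_S X_S over the C(30, 4) = 27405 subsets S of size 4, where X_S = 1 if the K_4 on S is monochromatic.
For a fixed S, the K_4 on S has C(4, 2) = 6 edges. P[all 6 edges red] = (1/2)^6, and likewise for blue, so P[monochromatic] = 2·(1/2)^6 = 2^{1 − 6} = 1/32.
By linearity: E[X] = C(30, 4) · 2^{1 − 6} = 27405 · 1/32 = 27405/32.
Numerically: E[X] ≈ 856.406250.

E[X] = C(30,4)·2^(1−C(4,2)) = 27405/32 ≈ 856.406250.


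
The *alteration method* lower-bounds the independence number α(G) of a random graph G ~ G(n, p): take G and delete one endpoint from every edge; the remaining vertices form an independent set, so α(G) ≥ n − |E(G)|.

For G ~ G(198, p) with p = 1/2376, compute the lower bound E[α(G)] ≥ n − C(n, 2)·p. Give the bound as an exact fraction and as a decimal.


E[|E(G)|] = C(198, 2)·p = 19503 · (1/2376) = 197/24.
E[α(G)] ≥ n − E[|E(G)|] = 198 − 197/24 = 4555/24.
Numerically: ≈ 189.791667.
(This is only a lower bound; the true E[α(G)] may be larger.)

E[α(G)] ≥ 4555/24 ≈ 189.791667.


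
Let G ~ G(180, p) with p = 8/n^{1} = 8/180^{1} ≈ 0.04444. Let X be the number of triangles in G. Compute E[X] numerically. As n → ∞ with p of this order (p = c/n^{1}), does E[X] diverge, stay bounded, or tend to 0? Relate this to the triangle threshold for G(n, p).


Number of potential triangles: C(180, 3) = 955860.
Each occurs with probability p³ ≈ (0.04444)³ ≈ 8.779150e-05.
By linearity: E[X] = C(180, 3)·p³ ≈ 955860 · 8.779150e-05 ≈ 83.9164.
Here α = 1, so p = 8/n is exactly at the triangle threshold p ~ 1/n. Asymptotically E[X] → c³/6 = 8³/6 = 256/3 ≈ 85.3333, a bounded constant. In this regime the triangle count is asymptotically Poisson(c³/6).

E[X] ≈ 83.9164; in regime p = Θ(1/n^{1}) E[X] stays bounded (at the triangle threshold p ~ 1/n).


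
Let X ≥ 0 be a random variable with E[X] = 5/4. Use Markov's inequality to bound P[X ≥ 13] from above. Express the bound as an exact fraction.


μ = E[X] = 5/4, a = 13.
Markov: P[X ≥ 13] ≤ μ/a = (5/4)/13 = 5/52.
Numerically: ≈ 0.096.
(Since a = 13 > μ = 1.250, the bound 5/52 is < 1 and informative.)

P[X ≥ 13] ≤ 5/52 ≈ 0.096.


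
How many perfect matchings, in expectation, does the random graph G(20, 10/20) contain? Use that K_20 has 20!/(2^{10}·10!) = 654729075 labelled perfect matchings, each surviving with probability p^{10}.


K_20 has 20!/(2^{10}·10!) = 654729075 labelled perfect matchings.
For each such perfect matching H, let X_H = 1 if all 10 edges of H are present in G. Then P[X_H = 1] = p^{10} = (1/2)^{10} = 1/1024.
By linearity of expectation: E[X] = Σ_H E[X_H] = 654729075 · p^{10} = 654729075 · 1/1024 = 654729075/1024.
Numerically: E[X] ≈ 6.394e+05.

E[X] = 654729075 · (1/2)^{10} = 654729075/1024 ≈ 6.394e+05.


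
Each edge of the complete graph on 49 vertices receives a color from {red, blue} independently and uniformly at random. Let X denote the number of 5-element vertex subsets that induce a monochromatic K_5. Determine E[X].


Let X = Σ_S X_S over the C(49, 5) = 1906884 subsets S of size 5, where X_S = 1 if the K_5 on S is monochromatic.
For a fixed S, the K_5 on S has C(5, 2) = 10 edges. P[all 10 edges red] = (1/2)^10, and likewise for blue, so P[monochromatic] = 2·(1/2)^10 = 2^{1 − 10} = 1/512.
By linearity of expectation: E[X] = C(49, 5) · 2^{1 − 10} = 1906884 · 1/512 = 476721/128.
Numerically: E[X] ≈ 3724.382812.

E[X] = C(49,5)·2^(1−C(5,2)) = 476721/128 ≈ 3724.382812.


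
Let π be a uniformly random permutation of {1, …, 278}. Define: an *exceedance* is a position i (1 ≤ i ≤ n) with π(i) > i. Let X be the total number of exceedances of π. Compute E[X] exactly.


Write X = Σ_{i=1}^{278} X_i, where X_i = 1_{π(i) > i}.
For each fixed i, π(i) is uniform over {1, …, 278} (marginal of a uniform permutation), so P[π(i) > i] = (n − i)/n. Summing: Σ_{i=1}^{278} (n − i)/n = (0 + 1 + … + 277)/278 = 278(278 − 1)/(2·278) = (278 − 1)/2.
Hence E[X] = Σ_{i=1}^{278} (278 − i)/278 = 277/2 ≈ 138.500000.

E[X] = 277/2 = 138.500000.


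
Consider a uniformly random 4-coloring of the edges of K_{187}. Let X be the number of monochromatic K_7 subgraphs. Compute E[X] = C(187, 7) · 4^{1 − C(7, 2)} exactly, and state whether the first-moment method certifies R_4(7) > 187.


E[X] = C(187, 7) · 4^{1 − 21} = 1416167483302 · 4^{−20} = 1416167483302/1099511627776.
As a reduced fraction: E[X] = 708083741651/549755813888 ≈ 1.28800.
Is E[X] < 1? NO.
Since E[X] ≥ 1, the first-moment bound is inconclusive at n = 187; it does NOT by itself certify R_4(7) > 187.

E[X] = 708083741651/549755813888 ≈ 1.28800; E[X] ≥ 1; first-moment method inconclusive here.


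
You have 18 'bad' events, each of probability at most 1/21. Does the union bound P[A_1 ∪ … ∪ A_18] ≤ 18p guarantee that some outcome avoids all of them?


Union bound: P[∪_{i=1}^{18} A_i] ≤ Σ_i P[A_i] ≤ 18·p = 18·(1/21) = 6/7.
Numerically: 6/7 ≈ 0.857.
Is 6/7 < 1? YES.
Since P[∪ A_i] ≤ 6/7 < 1, the complement has P[∩ A_i^c] ≥ 1 − 6/7 = 1/7 > 0, so some outcome avoids every A_i.

18·p = 6/7 ≈ 0.857; existence CERTIFIED by the union bound.


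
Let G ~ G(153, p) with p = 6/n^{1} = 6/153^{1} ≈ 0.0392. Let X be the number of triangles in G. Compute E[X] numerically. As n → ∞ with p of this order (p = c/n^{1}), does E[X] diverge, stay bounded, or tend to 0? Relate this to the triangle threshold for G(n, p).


Number of potential triangles: C(153, 3) = 585276.
Each occurs with probability p³ ≈ (0.0392)³ ≈ 6.03086e-05.
By linearity: E[X] = C(153, 3)·p³ ≈ 585276 · 6.03086e-05 ≈ 35.297.
Here α = 1, so p = 6/n is exactly at the triangle threshold p ~ 1/n. Asymptotically E[X] → c³/6 = 6³/6 = 36 ≈ 36.000, a bounded constant. In this regime the triangle count is asymptotically Poisson(c³/6).

E[X] ≈ 35.297; in regime p = Θ(1/n^{1}) E[X] stays bounded (at the triangle threshold p ~ 1/n).


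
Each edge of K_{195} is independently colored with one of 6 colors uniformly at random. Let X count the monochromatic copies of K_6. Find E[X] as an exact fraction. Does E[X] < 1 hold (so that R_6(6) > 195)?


E[X] = C(195, 6) · 6^{1 − 15} = 70656049360 · 6^{−14} = 70656049360/78364164096.
As a reduced fraction: E[X] = 4416003085/4897760256 ≈ 0.90164.
Is E[X] < 1? YES.
Since E[X] < 1, there exists a 6-coloring of K_{195} with no monochromatic K_6; hence R_6(6) > 195.

E[X] = 4416003085/4897760256 ≈ 0.90164; E[X] < 1, so R_6(6) > 195.


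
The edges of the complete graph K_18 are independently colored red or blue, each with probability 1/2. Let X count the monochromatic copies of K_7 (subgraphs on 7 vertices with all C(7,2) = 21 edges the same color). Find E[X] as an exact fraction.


Let X = Σ_S X_S over the C(18, 7) = 31824 subsets S of size 7, where X_S = 1 if the K_7 on S is monochromatic.
For a fixed S, the K_7 on S has C(7, 2) = 21 edges. P[all 21 edges red] = (1/2)^21, and likewise for blue, so P[monochromatic] = 2·(1/2)^21 = 2^{1 − 21} = 1/1048576.
By linearity of expectation: E[X] = C(18, 7) · 2^{1 − 21} = 31824 · 1/1048576 = 1989/65536.
Numerically: E[X] ≈ 0.03035.

E[X] = C(18,7)·2^(1−C(7,2)) = 1989/65536 ≈ 0.03035.


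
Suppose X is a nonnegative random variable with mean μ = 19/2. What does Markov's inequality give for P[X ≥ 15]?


μ = E[X] = 19/2, a = 15.
Markov: P[X ≥ 15] ≤ μ/a = (19/2)/15 = 19/30.
Numerically: ≈ 0.6333.
(Since a = 15 > μ = 9.5000, the bound 19/30 is < 1 and informative.)

P[X ≥ 15] ≤ 19/30 ≈ 0.6333.


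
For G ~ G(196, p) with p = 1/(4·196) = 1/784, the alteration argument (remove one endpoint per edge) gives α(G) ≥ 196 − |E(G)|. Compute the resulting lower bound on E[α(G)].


E[|E(G)|] = C(196, 2)·p = 19110 · (1/784) = 195/8.
E[α(G)] ≥ n − E[|E(G)|] = 196 − 195/8 = 1373/8.
Numerically: ≈ 171.625000.
(This is only a lower bound; the true E[α(G)] may be larger.)

E[α(G)] ≥ 1373/8 ≈ 171.625000.


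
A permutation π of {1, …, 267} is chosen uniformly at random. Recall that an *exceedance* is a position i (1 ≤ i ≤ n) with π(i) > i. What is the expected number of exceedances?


Write X = Σ_{i=1}^{267} X_i, where X_i = 1_{π(i) > i}.
For each fixed i, π(i) is uniform over {1, …, 267} (marginal of a uniform permutation), so P[π(i) > i] = (n − i)/n. Summing: Σ_{i=1}^{267} (n − i)/n = (0 + 1 + … + 266)/267 = 267(267 − 1)/(2·267) = (267 − 1)/2.
Hence E[X] = Σ_{i=1}^{267} (267 − i)/267 = 133 ≈ 133.000.

E[X] = 133 = 133.000.


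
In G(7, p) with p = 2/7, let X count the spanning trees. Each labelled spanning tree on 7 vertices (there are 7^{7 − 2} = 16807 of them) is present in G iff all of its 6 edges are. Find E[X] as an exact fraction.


K_7 has 7^{7 − 2} = 16807 labelled spanning trees.
For each such spanning tree H, let X_H = 1 if all 6 edges of H are present in G. Then P[X_H = 1] = p^{6} = (2/7)^{6} = 64/117649.
By linearity: E[X] = Σ_H E[X_H] = 16807 · p^{6} = 16807 · 64/117649 = 64/7.
Numerically: E[X] ≈ 9.143.

E[X] = 16807 · (2/7)^{6} = 64/7 ≈ 9.143.


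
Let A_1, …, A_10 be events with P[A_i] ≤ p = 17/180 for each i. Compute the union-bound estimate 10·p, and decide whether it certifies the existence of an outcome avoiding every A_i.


Union bound: P[∪_{i=1}^{10} A_i] ≤ Σ_i P[A_i] ≤ 10·p = 10·(17/180) = 17/18.
Numerically: 17/18 ≈ 0.9444.
Is 17/18 < 1? YES.
Since P[∪ A_i] ≤ 17/18 < 1, the complement has P[∩ A_i^c] ≥ 1 − 17/18 = 1/18 > 0, so some outcome avoids every A_i.

10·p = 17/18 ≈ 0.9444; existence CERTIFIED by the union bound.


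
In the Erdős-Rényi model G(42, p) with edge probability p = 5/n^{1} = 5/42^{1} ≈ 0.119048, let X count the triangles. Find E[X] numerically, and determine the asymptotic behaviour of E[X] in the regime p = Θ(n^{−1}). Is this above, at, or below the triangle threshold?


Number of potential triangles: C(42, 3) = 11480.
Each occurs with probability p³ ≈ (0.119048)³ ≈ 1.68718281e-03.
By linearity: E[X] = C(42, 3)·p³ ≈ 11480 · 1.68718281e-03 ≈ 19.368859.
Here α = 1, so p = 5/n is exactly at the triangle threshold p ~ 1/n. Asymptotically E[X] → c³/6 = 5³/6 = 125/6 ≈ 20.833333, a bounded constant. In this regime the triangle count is asymptotically Poisson(c³/6).

E[X] ≈ 19.368859; in regime p = Θ(1/n^{1}) E[X] stays bounded (at the triangle threshold p ~ 1/n).


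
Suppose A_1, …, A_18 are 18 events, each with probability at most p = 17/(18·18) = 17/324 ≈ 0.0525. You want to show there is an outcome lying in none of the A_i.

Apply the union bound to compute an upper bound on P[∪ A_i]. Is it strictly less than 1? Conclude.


Union bound: P[∪_{i=1}^{18} A_i] ≤ Σ_i P[A_i] ≤ 18·p = 18·(17/324) = 17/18.
Numerically: 17/18 ≈ 0.9444.
Is 17/18 < 1? YES.
Since P[∪ A_i] ≤ 17/18 < 1, the complement has P[∩ A_i^c] ≥ 1 − 17/18 = 1/18 > 0, so some outcome avoids every A_i.

18·p = 17/18 ≈ 0.9444; existence CERTIFIED by the union bound.


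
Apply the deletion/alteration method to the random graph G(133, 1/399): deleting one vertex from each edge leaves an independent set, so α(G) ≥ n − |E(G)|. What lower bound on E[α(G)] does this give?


E[|E(G)|] = C(133, 2)·p = 8778 · (1/399) = 22.
E[α(G)] ≥ n − E[|E(G)|] = 133 − 22 = 111.
Numerically: ≈ 111.0000.
(This is only a lower bound; the true E[α(G)] may be larger.)

E[α(G)] ≥ 111 ≈ 111.0000.


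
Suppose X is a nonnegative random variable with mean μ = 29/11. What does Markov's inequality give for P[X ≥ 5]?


μ = E[X] = 29/11, a = 5.
Markov: P[X ≥ 5] ≤ μ/a = (29/11)/5 = 29/55.
Numerically: ≈ 0.52727.
(Since a = 5 > μ = 2.63636, the bound 29/55 is < 1 and informative.)

P[X ≥ 5] ≤ 29/55 ≈ 0.52727.


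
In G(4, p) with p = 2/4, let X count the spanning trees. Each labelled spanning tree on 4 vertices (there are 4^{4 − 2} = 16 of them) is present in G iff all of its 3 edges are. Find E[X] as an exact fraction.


K_4 has 4^{4 − 2} = 16 labelled spanning trees.
For each such spanning tree H, let X_H = 1 if all 3 edges of H are present in G. Then P[X_H = 1] = p^{3} = (1/2)^{3} = 1/8.
By linearity: E[X] = Σ_H E[X_H] = 16 · p^{3} = 16 · 1/8 = 2.
Numerically: E[X] ≈ 2.

E[X] = 16 · (1/2)^{3} = 2 ≈ 2.


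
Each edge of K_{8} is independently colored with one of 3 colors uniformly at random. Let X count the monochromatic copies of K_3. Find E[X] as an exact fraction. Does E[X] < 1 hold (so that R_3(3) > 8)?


E[X] = C(8, 3) · 3^{1 − 3} = 56 · 3^{−2} = 56/9.
As a reduced fraction: E[X] = 56/9 ≈ 6.222.
Is E[X] < 1? NO.
Since E[X] ≥ 1, the first-moment bound is inconclusive at n = 8; it does NOT by itself certify R_3(3) > 8.

E[X] = 56/9 ≈ 6.222; E[X] ≥ 1; first-moment method inconclusive here.


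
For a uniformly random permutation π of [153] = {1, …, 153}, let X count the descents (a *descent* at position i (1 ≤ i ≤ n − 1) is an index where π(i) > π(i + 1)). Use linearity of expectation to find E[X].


Write X = Σ X_I over i = 1, …, 152, with X_I the indicator of one descent.
There are 152 indicators.
For each fixed i, the pair (π(i), π(i+1)) is a uniformly random ordered pair of distinct values from {1, …, 153}; by symmetry P[π(i) > π(i+1)] = 1/2.
By linearity: E[X] = 152 · (1/2) = (153 − 1) · (1/2) = 76 ≈ 76.000.

E[X] = 76 = 76.000.


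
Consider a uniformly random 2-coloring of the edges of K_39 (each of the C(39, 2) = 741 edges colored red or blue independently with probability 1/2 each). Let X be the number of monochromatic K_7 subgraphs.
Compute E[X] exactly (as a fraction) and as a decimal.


Let X = Σ_S X_S over the C(39, 7) = 15380937 subsets S of size 7, where X_S = 1 if the K_7 on S is monochromatic.
For a fixed S, the K_7 on S has C(7, 2) = 21 edges. P[all 21 edges red] = (1/2)^21, and likewise for blue, so P[monochromatic] = 2·(1/2)^21 = 2^{1 − 21} = 1/1048576.
By linearity: E[X] = C(39, 7) · 2^{1 − 21} = 15380937 · 1/1048576 = 15380937/1048576.
Numerically: E[X] ≈ 14.668405.

E[X] = C(39,7)·2^(1−C(7,2)) = 15380937/1048576 ≈ 14.668405.


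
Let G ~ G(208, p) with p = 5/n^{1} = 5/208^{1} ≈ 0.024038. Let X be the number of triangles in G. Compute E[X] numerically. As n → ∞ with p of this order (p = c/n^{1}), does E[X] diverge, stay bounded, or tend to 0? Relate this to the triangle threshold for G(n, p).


Number of potential triangles: C(208, 3) = 1478256.
Each occurs with probability p³ ≈ (0.024038)³ ≈ 1.3890568e-05.
By linearity: E[X] = C(208, 3)·p³ ≈ 1478256 · 1.3890568e-05 ≈ 20.53382.
Here α = 1, so p = 5/n is exactly at the triangle threshold p ~ 1/n. Asymptotically E[X] → c³/6 = 5³/6 = 125/6 ≈ 20.83333, a bounded constant. In this regime the triangle count is asymptotically Poisson(c³/6).

E[X] ≈ 20.53382; in regime p = Θ(1/n^{1}) E[X] stays bounded (at the triangle threshold p ~ 1/n).


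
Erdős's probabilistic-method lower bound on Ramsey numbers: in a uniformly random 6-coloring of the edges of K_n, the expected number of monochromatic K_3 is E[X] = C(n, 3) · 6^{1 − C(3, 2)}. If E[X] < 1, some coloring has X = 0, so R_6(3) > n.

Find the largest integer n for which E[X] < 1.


We need C(n, 3) · 6^{1 − 3} < 1, i.e. C(n, 3) < 6^{3 − 1} = 36.
Check values of n near the boundary:
  n = 4: C(4, 3) = 4; 4 < 36? YES
  n = 5: C(5, 3) = 10; 10 < 36? YES
  n = 6: C(6, 3) = 20; 20 < 36? YES
  n = 7: C(7, 3) = 35; 35 < 36? YES
  n = 8: C(8, 3) = 56; 56 < 36? NO
  n = 9: C(9, 3) = 84; 84 < 36? NO
The largest n with C(n, 3) < 36 is n = 7 (where E[X] = 35/36 ≈ 0.9722222). Hence R_6(3) > 7, i.e. R_6(3) ≥ 8.

Largest n = 7; hence R_6(3) > 7.


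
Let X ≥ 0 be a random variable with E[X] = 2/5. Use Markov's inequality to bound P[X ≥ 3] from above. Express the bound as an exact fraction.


μ = E[X] = 2/5, a = 3.
Markov: P[X ≥ 3] ≤ μ/a = (2/5)/3 = 2/15.
Numerically: ≈ 0.133333.
(Since a = 3 > μ = 0.400000, the bound 2/15 is < 1 and informative.)

P[X ≥ 3] ≤ 2/15 ≈ 0.133333.
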